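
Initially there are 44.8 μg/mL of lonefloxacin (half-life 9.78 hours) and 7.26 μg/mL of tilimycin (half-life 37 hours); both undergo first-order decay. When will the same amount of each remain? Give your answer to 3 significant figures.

Set 44.8·(1/2)^(t/9.78) = 7.26·(1/2)^(t/37).
Taking log₂: log₂(44.8/7.26) = t·(1/9.78 − 1/37).
log₂(6.1708) = 2.6255; 1/9.78 − 1/37 = 0.075222.
t = 2.6255 / 0.075222 ≈ 34.903 hours.

34.9 hours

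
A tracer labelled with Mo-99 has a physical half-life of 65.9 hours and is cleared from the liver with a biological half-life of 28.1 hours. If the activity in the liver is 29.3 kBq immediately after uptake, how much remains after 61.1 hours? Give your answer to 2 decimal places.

3.41 kBq

1/t_eff = 1/t_phys + 1/t_biol = 1/65.9 + 1/28.1 = 0.050762 per hour.
t_eff = 65.9 × 28.1 / (65.9 + 28.1) ≈ 19.7 hours.
Remaining = 29.3 × (1/2)^(61.1/19.7) = 29.3 × (1/2)^3.1015 ≈ 3.4136 kBq.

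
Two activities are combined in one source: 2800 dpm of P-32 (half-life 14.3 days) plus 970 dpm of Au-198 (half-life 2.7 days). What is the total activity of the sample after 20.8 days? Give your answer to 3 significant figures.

1030 dpm

P-32: 2800 × (1/2)^(20.8/14.3) = 2800 × (1/2)^1.4545 ≈ 1021.6 dpm.
Au-198: 970 × (1/2)^(20.8/2.7) = 970 × (1/2)^7.7037 ≈ 4.6529 dpm.
Total = 1021.6 + 4.6529 ≈ 1026.3 dpm.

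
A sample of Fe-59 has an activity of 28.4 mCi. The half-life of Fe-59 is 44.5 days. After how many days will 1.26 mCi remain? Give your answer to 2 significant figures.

200 days

Fraction remaining = 1.26/28.4 ≈ 0.044366.
n = log₂(28.4/1.26) = ln(22.54)/ln 2 ≈ 4.4944 half-lives.
t = n × t½ = 4.4944 × 44.5 ≈ 200 days.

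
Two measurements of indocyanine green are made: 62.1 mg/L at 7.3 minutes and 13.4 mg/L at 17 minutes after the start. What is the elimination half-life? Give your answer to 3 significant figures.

Over Δt = 17 − 7.3 = 9.7 minutes, the level fell by a factor of 62.1/13.4 ≈ 4.6343.
n = log₂(4.6343) ≈ 2.2124 half-lives, so t½ = 9.7/2.2124 ≈ 4.3845 minutes.

4.38 minutes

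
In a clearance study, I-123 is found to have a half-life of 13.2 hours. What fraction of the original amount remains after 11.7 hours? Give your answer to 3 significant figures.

0.541

n = 11.7/13.2 ≈ 0.88636 half-lives.
Fraction remaining = (1/2)^0.88636 ≈ 0.54098.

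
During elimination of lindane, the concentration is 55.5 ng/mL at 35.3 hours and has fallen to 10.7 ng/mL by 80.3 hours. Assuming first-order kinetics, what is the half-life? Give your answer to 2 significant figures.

Over Δt = 80.3 − 35.3 = 45 hours, the level fell by a factor of 55.5/10.7 ≈ 5.1869.
n = log₂(5.1869) ≈ 2.3749 half-lives, so t½ = 45/2.3749 ≈ 18.948 hours.

19 hours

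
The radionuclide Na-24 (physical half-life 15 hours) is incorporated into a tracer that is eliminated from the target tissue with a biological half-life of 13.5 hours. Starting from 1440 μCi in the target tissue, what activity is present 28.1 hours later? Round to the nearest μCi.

1/t_eff = 1/t_phys + 1/t_biol = 1/15 + 1/13.5 = 0.14074 per hour.
t_eff = 15 × 13.5 / (15 + 13.5) ≈ 7.1053 hours.
Remaining = 1440 × (1/2)^(28.1/7.1053) = 1440 × (1/2)^3.9548 ≈ 92.863 μCi.

93 μCi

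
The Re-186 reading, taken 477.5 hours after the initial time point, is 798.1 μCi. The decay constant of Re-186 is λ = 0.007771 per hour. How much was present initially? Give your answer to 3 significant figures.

32600 μCi

t½ = ln 2 / λ = 0.69315 / 0.007771 ≈ 89.197 hours.
Number of half-lives elapsed: n = 477.5/89.197 ≈ 5.3533.
A₀ = A × 2^n = 798.1 × 2^5.3533 = 798.1 × 40.88 ≈ 32627 μCi.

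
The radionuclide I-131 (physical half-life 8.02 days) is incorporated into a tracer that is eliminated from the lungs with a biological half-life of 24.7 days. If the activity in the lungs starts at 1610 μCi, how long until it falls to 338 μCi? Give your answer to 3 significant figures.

13.6 days

1/t_eff = 1/t_phys + 1/t_biol = 1/8.02 + 1/24.7 = 0.16517 per day.
t_eff = 8.02 × 24.7 / (8.02 + 24.7) ≈ 6.0542 days.
n = log₂(1610/338) ≈ 2.252; t = 2.252 × 6.0542 ≈ 13.634 days.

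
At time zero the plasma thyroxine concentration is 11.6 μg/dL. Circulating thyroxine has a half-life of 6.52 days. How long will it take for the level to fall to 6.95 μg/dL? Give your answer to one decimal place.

Fraction remaining = 6.95/11.6 ≈ 0.59914.
n = log₂(11.6/6.95) = ln(1.6691)/ln 2 ≈ 0.73904 half-lives.
t = n × t½ = 0.73904 × 6.52 ≈ 4.8185 days.

4.8 days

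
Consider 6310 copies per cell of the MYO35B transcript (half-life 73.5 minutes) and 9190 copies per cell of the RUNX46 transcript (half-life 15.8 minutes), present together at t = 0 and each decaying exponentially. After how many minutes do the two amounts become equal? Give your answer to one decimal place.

Set 6310·(1/2)^(t/73.5) = 9190·(1/2)^(t/15.8).
Taking log₂: log₂(6310/9190) = t·(1/73.5 − 1/15.8).
log₂(0.68662) = -0.54242; 1/73.5 − 1/15.8 = -0.049686.
t = -0.54242 / -0.049686 ≈ 10.917 minutes.

10.9 minutes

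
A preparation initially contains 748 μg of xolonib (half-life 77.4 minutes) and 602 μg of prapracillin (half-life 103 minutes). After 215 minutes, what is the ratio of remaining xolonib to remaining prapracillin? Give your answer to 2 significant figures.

xolonib: 748 × (1/2)^(215/77.4) = 748 × (1/2)^2.7778 ≈ 109.07 μg.
prapracillin: 602 × (1/2)^(215/103) = 602 × (1/2)^2.0874 ≈ 141.66 μg.
Ratio ≈ 109.07 / 141.66 ≈ 0.76997.

0.77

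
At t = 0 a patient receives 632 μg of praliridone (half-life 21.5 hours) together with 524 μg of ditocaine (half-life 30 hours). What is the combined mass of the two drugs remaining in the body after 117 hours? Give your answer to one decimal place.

49.6 μg

praliridone: 632 × (1/2)^(117/21.5) = 632 × (1/2)^5.4419 ≈ 14.54 μg.
ditocaine: 524 × (1/2)^(117/30) = 524 × (1/2)^3.9 ≈ 35.101 μg.
Total = 14.54 + 35.101 ≈ 49.64 μg.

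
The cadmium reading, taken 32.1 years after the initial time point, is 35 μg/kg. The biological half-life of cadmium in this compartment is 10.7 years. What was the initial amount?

280 μg/kg

Number of half-lives elapsed: n = 32.1/10.7 ≈ 3.
A₀ = A × 2^n = 35 × 2^3 = 35 × 8 ≈ 280 μg/kg.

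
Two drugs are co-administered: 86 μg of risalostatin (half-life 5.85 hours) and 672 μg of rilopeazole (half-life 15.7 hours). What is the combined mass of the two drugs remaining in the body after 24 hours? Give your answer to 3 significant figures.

238 μg

risalostatin: 86 × (1/2)^(24/5.85) = 86 × (1/2)^4.1026 ≈ 5.0061 μg.
rilopeazole: 672 × (1/2)^(24/15.7) = 672 × (1/2)^1.5287 ≈ 232.91 μg.
Total = 5.0061 + 232.91 ≈ 237.92 μg.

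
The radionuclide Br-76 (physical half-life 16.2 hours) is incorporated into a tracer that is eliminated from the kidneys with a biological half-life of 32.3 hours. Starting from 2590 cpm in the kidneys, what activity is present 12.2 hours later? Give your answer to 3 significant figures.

1180 cpm

1/t_eff = 1/t_phys + 1/t_biol = 1/16.2 + 1/32.3 = 0.092688 per hour.
t_eff = 16.2 × 32.3 / (16.2 + 32.3) ≈ 10.789 hours.
Remaining = 2590 × (1/2)^(12.2/10.789) = 2590 × (1/2)^1.1308 ≈ 1182.8 cpm.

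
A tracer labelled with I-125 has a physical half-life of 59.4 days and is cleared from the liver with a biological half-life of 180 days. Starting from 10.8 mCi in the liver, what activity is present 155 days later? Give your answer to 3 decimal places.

1/t_eff = 1/t_phys + 1/t_biol = 1/59.4 + 1/180 = 0.022391 per day.
t_eff = 59.4 × 180 / (59.4 + 180) ≈ 44.662 days.
Remaining = 10.8 × (1/2)^(155/44.662) = 10.8 × (1/2)^3.4705 ≈ 0.97429 mCi.

0.974 mCi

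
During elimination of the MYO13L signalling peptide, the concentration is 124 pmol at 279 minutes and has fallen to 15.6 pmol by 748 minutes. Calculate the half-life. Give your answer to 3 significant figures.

157 minutes

Over Δt = 748 − 279 = 469 minutes, the level fell by a factor of 124/15.6 ≈ 7.9487.
n = log₂(7.9487) ≈ 2.9907 half-lives, so t½ = 469/2.9907 ≈ 156.82 minutes.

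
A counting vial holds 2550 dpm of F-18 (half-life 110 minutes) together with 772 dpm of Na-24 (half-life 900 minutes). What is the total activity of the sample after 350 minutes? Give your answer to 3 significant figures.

F-18: 2550 × (1/2)^(350/110) = 2550 × (1/2)^3.1818 ≈ 281.01 dpm.
Na-24: 772 × (1/2)^(350/900) = 772 × (1/2)^0.38889 ≈ 589.59 dpm.
Total = 281.01 + 589.59 ≈ 870.6 dpm.

871 dpm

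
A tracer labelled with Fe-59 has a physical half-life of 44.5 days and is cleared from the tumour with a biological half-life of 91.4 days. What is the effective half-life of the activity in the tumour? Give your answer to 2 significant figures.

1/t_eff = 1/t_phys + 1/t_biol = 1/44.5 + 1/91.4 = 0.033413 per day.
t_eff = 44.5 × 91.4 / (44.5 + 91.4) ≈ 29.929 days.

30 days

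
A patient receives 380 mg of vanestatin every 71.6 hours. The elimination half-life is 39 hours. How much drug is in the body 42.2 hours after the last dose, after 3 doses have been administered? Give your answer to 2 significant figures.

240 mg

The 3 doses were given 185.4, 113.8, 42.2 hours ago.
Total = 380·(1/2)^(185.4/39) + 380·(1/2)^(113.8/39) + 380·(1/2)^(42.2/39)
      = 14.084 + 50.28 + 179.5 ≈ 243.86 mg.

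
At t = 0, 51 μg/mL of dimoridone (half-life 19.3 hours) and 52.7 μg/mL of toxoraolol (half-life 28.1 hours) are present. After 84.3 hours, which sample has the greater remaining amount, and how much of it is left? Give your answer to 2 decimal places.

toxoraolol, 6.59 μg/mL

dimoridone: 51 × (1/2)^4.3679 ≈ 2.4701 μg/mL.
toxoraolol: 52.7 × (1/2)^3 ≈ 6.5875 μg/mL.
Toxoraolol has more remaining, at ≈ 6.5875 μg/mL.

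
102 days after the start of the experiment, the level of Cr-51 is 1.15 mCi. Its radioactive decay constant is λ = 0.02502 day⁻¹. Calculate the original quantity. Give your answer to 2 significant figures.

15 mCi

t½ = ln 2 / λ = 0.69315 / 0.02502 ≈ 27.704 days.
Number of half-lives elapsed: n = 102/27.704 ≈ 3.6818.
A₀ = A × 2^n = 1.15 × 2^3.6818 = 1.15 × 12.833 ≈ 14.758 mCi.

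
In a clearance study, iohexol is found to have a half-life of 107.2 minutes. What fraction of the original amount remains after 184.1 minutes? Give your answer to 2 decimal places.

0.30

n = 184.1/107.2 ≈ 1.7174 half-lives.
Fraction remaining = (1/2)^1.7174 ≈ 0.30411.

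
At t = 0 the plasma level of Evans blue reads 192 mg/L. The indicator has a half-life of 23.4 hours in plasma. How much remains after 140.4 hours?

Elapsed time is 6 half-lives (140.4/23.4).
Each half-life halves the amount: 192 × (1/2)^6 = 192/64 = 3 mg/L.

3 mg/L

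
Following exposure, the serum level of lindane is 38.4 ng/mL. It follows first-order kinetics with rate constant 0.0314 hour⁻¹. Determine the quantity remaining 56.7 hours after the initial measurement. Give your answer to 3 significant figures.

t½ = ln 2 / k = 0.69315 / 0.0314 ≈ 22.075 hours.
Number of half-lives: n = 56.7/22.075 ≈ 2.5685.
Remaining = 38.4 × (1/2)^2.5685 = 38.4 × 0.16857 ≈ 6.4732 ng/mL.

6.47 ng/mL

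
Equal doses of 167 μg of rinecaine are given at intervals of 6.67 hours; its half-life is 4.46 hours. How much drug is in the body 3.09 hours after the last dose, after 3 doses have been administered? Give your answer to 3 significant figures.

The 3 doses were given 16.43, 9.76, 3.09 hours ago.
Total = 167·(1/2)^(16.43/4.46) + 167·(1/2)^(9.76/4.46) + 167·(1/2)^(3.09/4.46)
      = 12.995 + 36.64 + 103.31 ≈ 152.95 μg.

153 μg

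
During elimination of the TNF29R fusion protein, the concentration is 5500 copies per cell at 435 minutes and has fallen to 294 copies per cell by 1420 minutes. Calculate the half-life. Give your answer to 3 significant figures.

233 minutes

Over Δt = 1420 − 435 = 985 minutes, the level fell by a factor of 5500/294 ≈ 18.707.
n = log₂(18.707) ≈ 4.2255 half-lives, so t½ = 985/4.2255 ≈ 233.11 minutes.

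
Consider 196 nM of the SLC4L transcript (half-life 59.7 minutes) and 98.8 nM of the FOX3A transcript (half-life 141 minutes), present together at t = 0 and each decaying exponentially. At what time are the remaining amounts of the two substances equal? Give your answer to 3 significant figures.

102 minutes

Set 196·(1/2)^(t/59.7) = 98.8·(1/2)^(t/141).
Taking log₂: log₂(196/98.8) = t·(1/59.7 − 1/141).
log₂(1.9838) = 0.98827; 1/59.7 − 1/141 = 0.0096582.
t = 0.98827 / 0.0096582 ≈ 102.32 minutes.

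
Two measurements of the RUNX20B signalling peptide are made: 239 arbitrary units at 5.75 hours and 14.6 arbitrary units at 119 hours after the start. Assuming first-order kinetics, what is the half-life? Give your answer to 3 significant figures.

Over Δt = 119 − 5.75 = 113.25 hours, the level fell by a factor of 239/14.6 ≈ 16.37.
n = log₂(16.37) ≈ 4.033 half-lives, so t½ = 113.25/4.033 ≈ 28.081 hours.

28.1 hours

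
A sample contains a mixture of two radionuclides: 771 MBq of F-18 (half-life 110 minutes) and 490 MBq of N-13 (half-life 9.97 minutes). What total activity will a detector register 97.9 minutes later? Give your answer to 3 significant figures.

F-18: 771 × (1/2)^(97.9/110) = 771 × (1/2)^0.89 ≈ 416.04 MBq.
N-13: 490 × (1/2)^(97.9/9.97) = 490 × (1/2)^9.8195 ≈ 0.54231 MBq.
Total = 416.04 + 0.54231 ≈ 416.58 MBq.

417 MBq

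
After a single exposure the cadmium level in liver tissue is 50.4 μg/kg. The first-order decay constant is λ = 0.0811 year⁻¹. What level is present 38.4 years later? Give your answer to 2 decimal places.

2.24 μg/kg

t½ = ln 2 / λ = 0.69315 / 0.0811 ≈ 8.5468 years.
Number of half-lives: n = 38.4/8.5468 ≈ 4.4929.
Remaining = 50.4 × (1/2)^4.4929 = 50.4 × 0.044412 ≈ 2.2384 μg/kg.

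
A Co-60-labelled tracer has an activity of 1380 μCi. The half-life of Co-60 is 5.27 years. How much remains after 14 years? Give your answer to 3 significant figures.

Number of half-lives: n = 14/5.27 ≈ 2.6565.
Remaining = 1380 × (1/2)^2.6565 = 1380 × 0.1586 ≈ 218.87 μCi.

219 μCi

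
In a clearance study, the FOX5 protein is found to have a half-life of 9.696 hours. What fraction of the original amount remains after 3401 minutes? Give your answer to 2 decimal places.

3401 minutes = 56.6833 hours.
n = 56.6833/9.696 ≈ 5.8461 half-lives.
Fraction remaining = (1/2)^5.8461 ≈ 0.017385.

0.02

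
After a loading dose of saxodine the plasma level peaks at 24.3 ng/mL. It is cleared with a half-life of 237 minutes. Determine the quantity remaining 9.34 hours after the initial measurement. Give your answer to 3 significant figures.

Convert the elapsed time: 9.34 hours = 560.4 minutes.
Number of half-lives: n = 560.4/237 ≈ 2.3646.
Remaining = 24.3 × (1/2)^2.3646 = 24.3 × 0.19418 ≈ 4.7185 ng/mL.

4.72 ng/mL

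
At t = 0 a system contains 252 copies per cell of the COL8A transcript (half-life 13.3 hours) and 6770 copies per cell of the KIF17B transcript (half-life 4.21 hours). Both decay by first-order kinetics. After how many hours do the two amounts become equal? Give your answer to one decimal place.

Set 252·(1/2)^(t/13.3) = 6770·(1/2)^(t/4.21).
Taking log₂: log₂(252/6770) = t·(1/13.3 − 1/4.21).
log₂(0.037223) = -4.7477; 1/13.3 − 1/4.21 = -0.16234.
t = -4.7477 / -0.16234 ≈ 29.245 hours.

29.2 hours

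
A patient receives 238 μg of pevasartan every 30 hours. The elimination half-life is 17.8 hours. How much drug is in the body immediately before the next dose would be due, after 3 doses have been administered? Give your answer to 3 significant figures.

The 3 doses were given 90, 60, 30 hours ago.
Total = 238·(1/2)^(90/17.8) + 238·(1/2)^(60/17.8) + 238·(1/2)^(30/17.8)
      = 7.1534 + 23.007 + 73.999 ≈ 104.16 μg.

104 μg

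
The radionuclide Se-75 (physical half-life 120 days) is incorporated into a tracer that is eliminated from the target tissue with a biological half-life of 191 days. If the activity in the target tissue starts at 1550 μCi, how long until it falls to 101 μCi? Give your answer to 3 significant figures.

290 days

1/t_eff = 1/t_phys + 1/t_biol = 1/120 + 1/191 = 0.013569 per day.
t_eff = 120 × 191 / (120 + 191) ≈ 73.698 days.
n = log₂(1550/101) ≈ 3.9398; t = 3.9398 × 73.698 ≈ 290.36 days.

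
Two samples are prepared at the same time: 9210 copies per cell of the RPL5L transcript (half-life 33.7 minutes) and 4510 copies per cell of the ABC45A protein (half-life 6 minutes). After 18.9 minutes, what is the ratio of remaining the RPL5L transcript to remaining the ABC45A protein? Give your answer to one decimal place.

RPL5L transcript: 9210 × (1/2)^(18.9/33.7) = 9210 × (1/2)^0.56083 ≈ 6243.6 copies per cell.
ABC45A protein: 4510 × (1/2)^(18.9/6) = 4510 × (1/2)^3.15 ≈ 508.08 copies per cell.
Ratio ≈ 6243.6 / 508.08 ≈ 12.289.

12.3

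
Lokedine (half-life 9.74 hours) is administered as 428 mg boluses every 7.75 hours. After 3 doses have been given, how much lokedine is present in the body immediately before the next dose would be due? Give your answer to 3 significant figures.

The 3 doses were given 23.25, 15.5, 7.75 hours ago.
Total = 428·(1/2)^(23.25/9.74) + 428·(1/2)^(15.5/9.74) + 428·(1/2)^(7.75/9.74)
      = 81.821 + 142.03 + 246.56 ≈ 470.41 mg.

470 mg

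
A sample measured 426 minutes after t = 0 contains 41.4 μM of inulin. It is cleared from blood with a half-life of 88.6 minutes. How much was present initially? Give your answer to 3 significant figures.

Number of half-lives elapsed: n = 426/88.6 ≈ 4.8081.
A₀ = A × 2^n = 41.4 × 2^4.8081 = 41.4 × 28.015 ≈ 1159.8 μM.

1160 μM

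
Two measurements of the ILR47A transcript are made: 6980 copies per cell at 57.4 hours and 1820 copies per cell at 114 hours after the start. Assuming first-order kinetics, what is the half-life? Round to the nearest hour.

29 hours

Over Δt = 114 − 57.4 = 56.6 hours, the level fell by a factor of 6980/1820 ≈ 3.8352.
n = log₂(3.8352) ≈ 1.9393 half-lives, so t½ = 56.6/1.9393 ≈ 29.186 hours.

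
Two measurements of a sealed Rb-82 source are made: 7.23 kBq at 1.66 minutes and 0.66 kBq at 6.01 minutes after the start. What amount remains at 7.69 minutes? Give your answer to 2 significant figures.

Over Δt = 6.01 − 1.66 = 4.35 minutes, the level fell by a factor of 7.23/0.66 ≈ 10.955.
n = log₂(10.955) ≈ 3.4535 half-lives, so t½ = 4.35/3.4535 ≈ 1.2596 minutes.
From t = 6.01 to t = 7.69: 0.66 × (1/2)^((7.69−6.01)/1.2596) ≈ 0.26185 kBq.

0.26 kBq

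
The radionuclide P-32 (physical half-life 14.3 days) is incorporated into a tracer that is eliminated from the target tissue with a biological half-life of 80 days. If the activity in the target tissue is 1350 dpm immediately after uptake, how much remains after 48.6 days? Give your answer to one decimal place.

84.0 dpm

1/t_eff = 1/t_phys + 1/t_biol = 1/14.3 + 1/80 = 0.08243 per day.
t_eff = 14.3 × 80 / (14.3 + 80) ≈ 12.131 days.
Remaining = 1350 × (1/2)^(48.6/12.131) = 1350 × (1/2)^4.0061 ≈ 84.019 dpm.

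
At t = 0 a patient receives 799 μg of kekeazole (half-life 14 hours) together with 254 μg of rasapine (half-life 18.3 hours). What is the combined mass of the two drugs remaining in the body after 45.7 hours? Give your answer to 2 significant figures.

130 μg

kekeazole: 799 × (1/2)^(45.7/14) = 799 × (1/2)^3.2643 ≈ 83.157 μg.
rasapine: 254 × (1/2)^(45.7/18.3) = 254 × (1/2)^2.4973 ≈ 44.986 μg.
Total = 83.157 + 44.986 ≈ 128.14 μg.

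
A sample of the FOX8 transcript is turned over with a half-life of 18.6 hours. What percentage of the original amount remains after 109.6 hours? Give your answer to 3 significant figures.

n = 109.6/18.6 ≈ 5.8925 half-lives.
Fraction remaining = (1/2)^5.8925 ≈ 0.016834, i.e. 1.6834%.

1.68%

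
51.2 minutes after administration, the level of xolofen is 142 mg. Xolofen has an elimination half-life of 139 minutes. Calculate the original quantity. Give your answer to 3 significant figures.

Number of half-lives elapsed: n = 51.2/139 ≈ 0.36835.
A₀ = A × 2^n = 142 × 2^0.36835 = 142 × 1.2909 ≈ 183.3 mg.

183 mg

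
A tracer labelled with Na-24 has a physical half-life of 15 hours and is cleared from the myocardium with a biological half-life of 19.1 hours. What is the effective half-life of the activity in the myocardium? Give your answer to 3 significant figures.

1/t_eff = 1/t_phys + 1/t_biol = 1/15 + 1/19.1 = 0.11902 per hour.
t_eff = 15 × 19.1 / (15 + 19.1) ≈ 8.4018 hours.

8.40 hours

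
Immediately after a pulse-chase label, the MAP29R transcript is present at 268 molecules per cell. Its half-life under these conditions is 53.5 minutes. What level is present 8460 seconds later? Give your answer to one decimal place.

43.1 molecules per cell

Convert the elapsed time: 8460 seconds = 141 minutes.
Number of half-lives: n = 141/53.5 ≈ 2.6355.
Remaining = 268 × (1/2)^2.6355 = 268 × 0.16093 ≈ 43.129 molecules per cell.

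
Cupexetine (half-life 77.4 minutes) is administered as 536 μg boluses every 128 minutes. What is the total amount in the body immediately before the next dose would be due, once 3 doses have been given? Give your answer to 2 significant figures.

The 3 doses were given 384, 256, 128 minutes ago.
Total = 536·(1/2)^(384/77.4) + 536·(1/2)^(256/77.4) + 536·(1/2)^(128/77.4)
      = 17.206 + 54.139 + 170.35 ≈ 241.69 μg.

240 μg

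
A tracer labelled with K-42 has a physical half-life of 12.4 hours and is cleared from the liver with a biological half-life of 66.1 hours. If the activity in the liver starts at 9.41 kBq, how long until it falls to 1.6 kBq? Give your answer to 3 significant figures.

26.7 hours

1/t_eff = 1/t_phys + 1/t_biol = 1/12.4 + 1/66.1 = 0.095774 per hour.
t_eff = 12.4 × 66.1 / (12.4 + 66.1) ≈ 10.441 hours.
n = log₂(9.41/1.6) ≈ 2.5561; t = 2.5561 × 10.441 ≈ 26.689 hours.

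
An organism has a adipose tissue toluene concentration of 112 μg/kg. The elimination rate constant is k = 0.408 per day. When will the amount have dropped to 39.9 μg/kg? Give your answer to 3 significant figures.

t½ = ln 2 / k = 0.69315 / 0.408 ≈ 1.6989 days.
Fraction remaining = 39.9/112 ≈ 0.35625.
n = log₂(112/39.9) = ln(2.807)/ln 2 ≈ 1.489 half-lives.
t = n × t½ = 1.489 × 1.6989 ≈ 2.5297 days.

2.53 days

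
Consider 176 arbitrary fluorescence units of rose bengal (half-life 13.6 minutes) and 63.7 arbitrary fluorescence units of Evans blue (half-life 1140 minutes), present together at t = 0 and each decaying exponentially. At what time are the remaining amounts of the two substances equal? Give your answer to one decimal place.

Set 176·(1/2)^(t/13.6) = 63.7·(1/2)^(t/1140).
Taking log₂: log₂(176/63.7) = t·(1/13.6 − 1/1140).
log₂(2.763) = 1.4662; 1/13.6 − 1/1140 = 0.072652.
t = 1.4662 / 0.072652 ≈ 20.181 minutes.

20.2 minutes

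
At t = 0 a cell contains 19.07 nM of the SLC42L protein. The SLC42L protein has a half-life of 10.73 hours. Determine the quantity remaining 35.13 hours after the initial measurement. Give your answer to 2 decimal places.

1.97 nM

Number of half-lives: n = 35.13/10.73 ≈ 3.274.
Remaining = 19.07 × (1/2)^3.274 = 19.07 × 0.10338 ≈ 1.9714 nM.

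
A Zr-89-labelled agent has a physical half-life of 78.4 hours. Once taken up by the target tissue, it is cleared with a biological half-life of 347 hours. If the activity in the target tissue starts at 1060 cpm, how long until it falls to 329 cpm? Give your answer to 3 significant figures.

108 hours

1/t_eff = 1/t_phys + 1/t_biol = 1/78.4 + 1/347 = 0.015637 per hour.
t_eff = 78.4 × 347 / (78.4 + 347) ≈ 63.951 hours.
n = log₂(1060/329) ≈ 1.6879; t = 1.6879 × 63.951 ≈ 107.94 hours.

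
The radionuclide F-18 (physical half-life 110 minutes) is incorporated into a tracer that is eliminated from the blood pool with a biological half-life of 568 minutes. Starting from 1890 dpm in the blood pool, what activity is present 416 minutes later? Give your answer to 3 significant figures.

1/t_eff = 1/t_phys + 1/t_biol = 1/110 + 1/568 = 0.010851 per minute.
t_eff = 110 × 568 / (110 + 568) ≈ 92.153 minutes.
Remaining = 1890 × (1/2)^(416/92.153) = 1890 × (1/2)^4.5142 ≈ 82.708 dpm.

82.7 dpm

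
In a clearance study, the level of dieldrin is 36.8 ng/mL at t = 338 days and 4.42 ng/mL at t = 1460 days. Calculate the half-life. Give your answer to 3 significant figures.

367 days

Over Δt = 1460 − 338 = 1122 days, the level fell by a factor of 36.8/4.42 ≈ 8.3258.
n = log₂(8.3258) ≈ 3.0576 half-lives, so t½ = 1122/3.0576 ≈ 366.96 days.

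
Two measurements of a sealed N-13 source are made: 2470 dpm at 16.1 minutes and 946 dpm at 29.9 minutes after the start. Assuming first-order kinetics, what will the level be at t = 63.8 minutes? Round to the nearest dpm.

90 dpm

Over Δt = 29.9 − 16.1 = 13.8 minutes, the level fell by a factor of 2470/946 ≈ 2.611.
n = log₂(2.611) ≈ 1.3846 half-lives, so t½ = 13.8/1.3846 ≈ 9.9668 minutes.
From t = 29.9 to t = 63.8: 946 × (1/2)^((63.8−29.9)/9.9668) ≈ 89.536 dpm.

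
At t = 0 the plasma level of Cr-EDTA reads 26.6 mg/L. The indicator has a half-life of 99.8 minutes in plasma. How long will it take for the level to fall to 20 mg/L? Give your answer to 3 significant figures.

41.1 minutes

Fraction remaining = 20/26.6 ≈ 0.75188.
n = log₂(26.6/20) = ln(1.33)/ln 2 ≈ 0.41143 half-lives.
t = n × t½ = 0.41143 × 99.8 ≈ 41.06 minutes.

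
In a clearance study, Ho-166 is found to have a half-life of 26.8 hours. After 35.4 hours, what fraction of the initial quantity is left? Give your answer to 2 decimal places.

0.40

n = 35.4/26.8 ≈ 1.3209 half-lives.
Fraction remaining = (1/2)^1.3209 ≈ 0.40029.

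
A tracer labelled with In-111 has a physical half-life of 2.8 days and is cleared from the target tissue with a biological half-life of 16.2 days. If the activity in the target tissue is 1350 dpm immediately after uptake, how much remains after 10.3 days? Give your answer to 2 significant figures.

68 dpm

1/t_eff = 1/t_phys + 1/t_biol = 1/2.8 + 1/16.2 = 0.41887 per day.
t_eff = 2.8 × 16.2 / (2.8 + 16.2) ≈ 2.3874 days.
Remaining = 1350 × (1/2)^(10.3/2.3874) = 1350 × (1/2)^4.3144 ≈ 67.854 dpm.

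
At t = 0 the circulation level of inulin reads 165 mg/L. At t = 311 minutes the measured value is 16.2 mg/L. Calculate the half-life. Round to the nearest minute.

93 minutes

A/A₀ = 16.2/165 ≈ 0.098182.
n = log₂(10.185) ≈ 3.3484 half-lives elapsed in 311 minutes.
t½ = 311/3.3484 ≈ 92.88 minutes.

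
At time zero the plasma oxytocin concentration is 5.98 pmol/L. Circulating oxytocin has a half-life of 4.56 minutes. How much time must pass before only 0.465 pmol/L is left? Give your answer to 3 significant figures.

Fraction remaining = 0.465/5.98 ≈ 0.077759.
n = log₂(5.98/0.465) = ln(12.86)/ln 2 ≈ 3.6848 half-lives.
t = n × t½ = 3.6848 × 4.56 ≈ 16.803 minutes.

16.8 minutes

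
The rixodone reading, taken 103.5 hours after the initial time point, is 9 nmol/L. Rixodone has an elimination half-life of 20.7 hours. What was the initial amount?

Number of half-lives elapsed: n = 103.5/20.7 ≈ 5.
A₀ = A × 2^n = 9 × 2^5 = 9 × 32 ≈ 288 nmol/L.

288 nmol/L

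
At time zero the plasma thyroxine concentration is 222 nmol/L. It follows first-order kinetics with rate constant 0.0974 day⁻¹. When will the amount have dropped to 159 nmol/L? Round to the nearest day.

t½ = ln 2 / k = 0.69315 / 0.0974 ≈ 7.1165 days.
Fraction remaining = 159/222 ≈ 0.71622.
n = log₂(222/159) = ln(1.3962)/ln 2 ≈ 0.48153 half-lives.
t = n × t½ = 0.48153 × 7.1165 ≈ 3.4268 days.

3 days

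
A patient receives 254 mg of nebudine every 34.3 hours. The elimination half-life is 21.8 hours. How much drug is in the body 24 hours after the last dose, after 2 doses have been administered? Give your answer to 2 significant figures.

160 mg

The 2 doses were given 58.3, 24 hours ago.
Total = 254·(1/2)^(58.3/21.8) + 254·(1/2)^(24/21.8)
      = 39.791 + 118.42 ≈ 158.21 mg.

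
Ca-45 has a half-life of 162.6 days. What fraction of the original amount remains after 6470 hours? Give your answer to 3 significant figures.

0.317

6470 hours = 269.583 days.
n = 269.583/162.6 ≈ 1.658 half-lives.
Fraction remaining = (1/2)^1.658 ≈ 0.31689.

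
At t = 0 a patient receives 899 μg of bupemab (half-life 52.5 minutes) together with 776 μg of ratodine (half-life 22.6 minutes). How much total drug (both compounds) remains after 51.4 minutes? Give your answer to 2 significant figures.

bupemab: 899 × (1/2)^(51.4/52.5) = 899 × (1/2)^0.97905 ≈ 456.08 μg.
ratodine: 776 × (1/2)^(51.4/22.6) = 776 × (1/2)^2.2743 ≈ 160.41 μg.
Total = 456.08 + 160.41 ≈ 616.48 μg.

620 μg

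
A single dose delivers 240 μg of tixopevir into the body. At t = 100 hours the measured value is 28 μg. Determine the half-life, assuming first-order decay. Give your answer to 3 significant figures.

A/A₀ = 28/240 ≈ 0.11667.
n = log₂(8.5714) ≈ 3.0995 half-lives elapsed in 100 hours.
t½ = 100/3.0995 ≈ 32.263 hours.

32.3 hours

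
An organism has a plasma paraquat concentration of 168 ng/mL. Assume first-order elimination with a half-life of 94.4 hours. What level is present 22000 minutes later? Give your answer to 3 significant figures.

11.4 ng/mL

Convert the elapsed time: 22000 minutes = 366.667 hours.
Number of half-lives: n = 366.667/94.4 ≈ 3.8842.
Remaining = 168 × (1/2)^3.8842 = 168 × 0.067724 ≈ 11.378 ng/mL.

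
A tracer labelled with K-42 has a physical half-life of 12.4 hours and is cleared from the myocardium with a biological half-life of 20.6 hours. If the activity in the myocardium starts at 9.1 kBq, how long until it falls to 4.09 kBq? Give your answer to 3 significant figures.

8.93 hours

1/t_eff = 1/t_phys + 1/t_biol = 1/12.4 + 1/20.6 = 0.12919 per hour.
t_eff = 12.4 × 20.6 / (12.4 + 20.6) ≈ 7.7406 hours.
n = log₂(9.1/4.09) ≈ 1.1538; t = 1.1538 × 7.7406 ≈ 8.9308 hours.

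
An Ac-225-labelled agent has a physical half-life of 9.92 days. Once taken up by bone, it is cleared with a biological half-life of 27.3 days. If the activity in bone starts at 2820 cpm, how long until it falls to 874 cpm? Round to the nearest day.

1/t_eff = 1/t_phys + 1/t_biol = 1/9.92 + 1/27.3 = 0.13744 per day.
t_eff = 9.92 × 27.3 / (9.92 + 27.3) ≈ 7.2761 days.
n = log₂(2820/874) ≈ 1.69; t = 1.69 × 7.2761 ≈ 12.297 days.

12 days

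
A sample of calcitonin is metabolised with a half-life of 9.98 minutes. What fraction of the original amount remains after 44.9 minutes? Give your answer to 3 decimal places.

0.044

n = 44.9/9.98 ≈ 4.499 half-lives.
Fraction remaining = (1/2)^4.499 ≈ 0.044225.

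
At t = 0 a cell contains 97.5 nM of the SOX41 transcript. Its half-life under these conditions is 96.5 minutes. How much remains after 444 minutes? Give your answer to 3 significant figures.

Number of half-lives: n = 444/96.5 ≈ 4.601.
Remaining = 97.5 × (1/2)^4.601 = 97.5 × 0.041205 ≈ 4.0175 nM.

4.02 nM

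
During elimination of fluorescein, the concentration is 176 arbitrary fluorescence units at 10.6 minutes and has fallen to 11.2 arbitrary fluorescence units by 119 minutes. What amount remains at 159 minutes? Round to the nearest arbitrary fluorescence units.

Over Δt = 119 − 10.6 = 108.4 minutes, the level fell by a factor of 176/11.2 ≈ 15.714.
n = log₂(15.714) ≈ 3.974 half-lives, so t½ = 108.4/3.974 ≈ 27.277 minutes.
From t = 119 to t = 159: 11.2 × (1/2)^((159−119)/27.277) ≈ 4.053 arbitrary fluorescence units.

4 arbitrary fluorescence units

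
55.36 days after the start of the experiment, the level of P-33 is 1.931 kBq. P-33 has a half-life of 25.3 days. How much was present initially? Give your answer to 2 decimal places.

8.80 kBq

Number of half-lives elapsed: n = 55.36/25.3 ≈ 2.1881.
A₀ = A × 2^n = 1.931 × 2^2.1881 = 1.931 × 4.5572 ≈ 8.7999 kBq.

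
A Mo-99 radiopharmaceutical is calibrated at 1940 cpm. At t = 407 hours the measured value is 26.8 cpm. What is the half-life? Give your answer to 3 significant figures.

A/A₀ = 26.8/1940 ≈ 0.013814.
n = log₂(72.388) ≈ 6.1777 half-lives elapsed in 407 hours.
t½ = 407/6.1777 ≈ 65.882 hours.

65.9 hours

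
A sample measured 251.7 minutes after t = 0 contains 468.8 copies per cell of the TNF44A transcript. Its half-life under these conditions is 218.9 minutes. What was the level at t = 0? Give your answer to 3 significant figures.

1040 copies per cell

Number of half-lives elapsed: n = 251.7/218.9 ≈ 1.1498.
A₀ = A × 2^n = 468.8 × 2^1.1498 = 468.8 × 2.2189 ≈ 1040.2 copies per cell.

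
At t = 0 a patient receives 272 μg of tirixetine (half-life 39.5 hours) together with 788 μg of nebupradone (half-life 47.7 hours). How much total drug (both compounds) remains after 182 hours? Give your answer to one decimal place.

tirixetine: 272 × (1/2)^(182/39.5) = 272 × (1/2)^4.6076 ≈ 11.157 μg.
nebupradone: 788 × (1/2)^(182/47.7) = 788 × (1/2)^3.8155 ≈ 55.968 μg.
Total = 11.157 + 55.968 ≈ 67.125 μg.

67.1 μg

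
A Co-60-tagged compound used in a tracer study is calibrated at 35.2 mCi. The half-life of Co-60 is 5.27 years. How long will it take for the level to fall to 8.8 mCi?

10.54 years

8.8/35.2 = 1/4, so 2 half-lives have elapsed.
t = 2 × 5.27 = 10.54 years.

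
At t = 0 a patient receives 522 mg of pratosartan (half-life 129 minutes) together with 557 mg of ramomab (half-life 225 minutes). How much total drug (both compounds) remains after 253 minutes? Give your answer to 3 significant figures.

pratosartan: 522 × (1/2)^(253/129) = 522 × (1/2)^1.9612 ≈ 134.05 mg.
ramomab: 557 × (1/2)^(253/225) = 557 × (1/2)^1.1244 ≈ 255.48 mg.
Total = 134.05 + 255.48 ≈ 389.54 mg.

390 mg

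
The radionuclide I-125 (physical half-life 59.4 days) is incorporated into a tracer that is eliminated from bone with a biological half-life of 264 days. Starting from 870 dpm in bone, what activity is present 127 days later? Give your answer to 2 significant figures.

1/t_eff = 1/t_phys + 1/t_biol = 1/59.4 + 1/264 = 0.020623 per day.
t_eff = 59.4 × 264 / (59.4 + 264) ≈ 48.49 days.
Remaining = 870 × (1/2)^(127/48.49) = 870 × (1/2)^2.6191 ≈ 141.61 dpm.

140 dpm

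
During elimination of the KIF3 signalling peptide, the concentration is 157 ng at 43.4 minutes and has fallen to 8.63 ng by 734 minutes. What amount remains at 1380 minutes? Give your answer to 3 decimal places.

Over Δt = 734 − 43.4 = 690.6 minutes, the level fell by a factor of 157/8.63 ≈ 18.192.
n = log₂(18.192) ≈ 4.1853 half-lives, so t½ = 690.6/4.1853 ≈ 165.01 minutes.
From t = 734 to t = 1380: 8.63 × (1/2)^((1380−734)/165.01) ≈ 0.57212 ng.

0.572 ng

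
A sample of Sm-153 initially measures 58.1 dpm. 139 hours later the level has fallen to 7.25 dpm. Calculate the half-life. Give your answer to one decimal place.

46.3 hours

A/A₀ = 7.25/58.1 ≈ 0.12478.
n = log₂(8.0138) ≈ 3.0025 half-lives elapsed in 139 hours.
t½ = 139/3.0025 ≈ 46.295 hours.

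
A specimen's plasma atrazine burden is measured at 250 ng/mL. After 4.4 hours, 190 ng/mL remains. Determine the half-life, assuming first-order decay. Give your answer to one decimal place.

A/A₀ = 190/250 ≈ 0.76.
n = log₂(1.3158) ≈ 0.39593 half-lives elapsed in 4.4 hours.
t½ = 4.4/0.39593 ≈ 11.113 hours.

11.1 hours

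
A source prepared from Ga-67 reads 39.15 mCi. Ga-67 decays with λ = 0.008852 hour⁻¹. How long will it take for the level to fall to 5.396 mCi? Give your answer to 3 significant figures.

224 hours

t½ = ln 2 / λ = 0.69315 / 0.008852 ≈ 78.304 hours.
Fraction remaining = 5.396/39.15 ≈ 0.13783.
n = log₂(39.15/5.396) = ln(7.2554)/ln 2 ≈ 2.8591 half-lives.
t = n × t½ = 2.8591 × 78.304 ≈ 223.88 hours.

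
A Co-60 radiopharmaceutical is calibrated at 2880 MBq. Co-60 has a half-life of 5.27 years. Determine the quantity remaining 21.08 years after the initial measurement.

Elapsed time is 4 half-lives (21.08/5.27).
Each half-life halves the amount: 2880 × (1/2)^4 = 2880/16 = 180 MBq.

180 MBq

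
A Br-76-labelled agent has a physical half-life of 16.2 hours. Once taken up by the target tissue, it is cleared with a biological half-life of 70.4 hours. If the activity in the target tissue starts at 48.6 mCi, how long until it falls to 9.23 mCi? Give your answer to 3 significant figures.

1/t_eff = 1/t_phys + 1/t_biol = 1/16.2 + 1/70.4 = 0.075933 per hour.
t_eff = 16.2 × 70.4 / (16.2 + 70.4) ≈ 13.17 hours.
n = log₂(48.6/9.23) ≈ 2.3966; t = 2.3966 × 13.17 ≈ 31.561 hours.

31.6 hours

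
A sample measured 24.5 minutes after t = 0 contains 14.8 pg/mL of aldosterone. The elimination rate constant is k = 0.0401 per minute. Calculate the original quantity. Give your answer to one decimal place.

39.5 pg/mL

t½ = ln 2 / k = 0.69315 / 0.0401 ≈ 17.285 minutes.
Number of half-lives elapsed: n = 24.5/17.285 ≈ 1.4174.
A₀ = A × 2^n = 14.8 × 2^1.4174 = 14.8 × 2.671 ≈ 39.531 pg/mL.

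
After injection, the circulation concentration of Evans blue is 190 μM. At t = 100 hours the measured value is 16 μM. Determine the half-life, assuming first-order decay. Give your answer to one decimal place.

A/A₀ = 16/190 ≈ 0.084211.
n = log₂(11.875) ≈ 3.5699 half-lives elapsed in 100 hours.
t½ = 100/3.5699 ≈ 28.012 hours.

28.0 hours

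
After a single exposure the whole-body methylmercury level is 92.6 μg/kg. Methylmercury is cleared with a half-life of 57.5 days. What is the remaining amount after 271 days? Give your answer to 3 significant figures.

3.53 μg/kg

Number of half-lives: n = 271/57.5 ≈ 4.713.
Remaining = 92.6 × (1/2)^4.713 = 92.6 × 0.038127 ≈ 3.5306 μg/kg.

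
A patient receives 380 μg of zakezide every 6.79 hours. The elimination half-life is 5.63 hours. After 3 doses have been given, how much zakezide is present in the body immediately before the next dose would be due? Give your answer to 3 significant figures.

267 μg

The 3 doses were given 20.37, 13.58, 6.79 hours ago.
Total = 380·(1/2)^(20.37/5.63) + 380·(1/2)^(13.58/5.63) + 380·(1/2)^(6.79/5.63)
      = 30.947 + 71.396 + 164.71 ≈ 267.06 μg.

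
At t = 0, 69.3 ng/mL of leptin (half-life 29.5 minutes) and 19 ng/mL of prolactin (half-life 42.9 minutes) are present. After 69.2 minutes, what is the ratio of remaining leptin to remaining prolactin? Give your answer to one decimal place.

leptin: 69.3 × (1/2)^(69.2/29.5) = 69.3 × (1/2)^2.3458 ≈ 13.633 ng/mL.
prolactin: 19 × (1/2)^(69.2/42.9) = 19 × (1/2)^1.6131 ≈ 6.2112 ng/mL.
Ratio ≈ 13.633 / 6.2112 ≈ 2.1949.

2.2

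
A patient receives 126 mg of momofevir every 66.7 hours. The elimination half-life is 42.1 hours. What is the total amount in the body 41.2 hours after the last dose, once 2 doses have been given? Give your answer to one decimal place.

85.3 mg

The 2 doses were given 107.9, 41.2 hours ago.
Total = 126·(1/2)^(107.9/42.1) + 126·(1/2)^(41.2/42.1)
      = 21.323 + 63.94 ≈ 85.263 mg.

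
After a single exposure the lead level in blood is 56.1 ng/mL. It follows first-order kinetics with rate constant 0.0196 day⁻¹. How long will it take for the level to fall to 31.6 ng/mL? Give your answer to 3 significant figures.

t½ = ln 2 / λ = 0.69315 / 0.0196 ≈ 35.365 days.
Fraction remaining = 31.6/56.1 ≈ 0.56328.
n = log₂(56.1/31.6) = ln(1.7753)/ln 2 ≈ 0.82808 half-lives.
t = n × t½ = 0.82808 × 35.365 ≈ 29.285 days.

29.3 days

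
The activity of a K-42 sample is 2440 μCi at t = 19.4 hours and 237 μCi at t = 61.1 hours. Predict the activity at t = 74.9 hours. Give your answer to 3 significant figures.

Over Δt = 61.1 − 19.4 = 41.7 hours, the level fell by a factor of 2440/237 ≈ 10.295.
n = log₂(10.295) ≈ 3.3639 half-lives, so t½ = 41.7/3.3639 ≈ 12.396 hours.
From t = 61.1 to t = 74.9: 237 × (1/2)^((74.9−61.1)/12.396) ≈ 109.55 μCi.

110 μCi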